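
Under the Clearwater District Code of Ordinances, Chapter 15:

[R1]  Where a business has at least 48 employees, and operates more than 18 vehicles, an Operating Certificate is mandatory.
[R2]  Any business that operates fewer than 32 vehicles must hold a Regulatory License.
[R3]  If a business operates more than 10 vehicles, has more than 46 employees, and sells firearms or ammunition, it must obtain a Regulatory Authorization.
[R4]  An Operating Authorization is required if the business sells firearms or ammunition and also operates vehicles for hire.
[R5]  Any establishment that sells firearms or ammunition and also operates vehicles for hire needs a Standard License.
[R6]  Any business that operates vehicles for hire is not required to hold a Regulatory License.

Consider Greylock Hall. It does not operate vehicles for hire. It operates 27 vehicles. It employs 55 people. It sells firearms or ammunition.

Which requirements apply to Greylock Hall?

[R1] employees 55 ≥ 48; vehicles 27 > 18 → Operating Certificate required.
[R2] vehicles 27 < 32 → Regulatory License required.
[R3] vehicles 27 > 10; employees 55 > 46; sells firearms or ammunition → Regulatory Authorization required.
[R4] sells firearms or ammunition; does not operate vehicles for hire → Operating Authorization not required.
[R5] sells firearms or ammunition; does not operate vehicles for hire → Standard License not required.
[R6] does not operate vehicles for hire → Regulatory License exemption does not apply.

Operating Certificate, Regulatory Authorization, Regulatory License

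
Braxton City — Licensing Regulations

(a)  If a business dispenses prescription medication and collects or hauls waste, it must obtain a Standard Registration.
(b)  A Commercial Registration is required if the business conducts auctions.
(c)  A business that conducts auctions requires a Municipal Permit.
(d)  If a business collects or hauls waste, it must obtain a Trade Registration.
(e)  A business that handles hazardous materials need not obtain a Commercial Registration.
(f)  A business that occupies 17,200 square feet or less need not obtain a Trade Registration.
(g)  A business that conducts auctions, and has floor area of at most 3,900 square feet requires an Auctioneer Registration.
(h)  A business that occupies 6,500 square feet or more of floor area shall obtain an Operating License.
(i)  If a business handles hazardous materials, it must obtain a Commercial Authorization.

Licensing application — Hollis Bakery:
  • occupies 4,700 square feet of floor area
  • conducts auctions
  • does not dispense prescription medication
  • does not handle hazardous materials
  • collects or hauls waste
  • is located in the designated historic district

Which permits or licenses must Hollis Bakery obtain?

(a) does not dispense prescription medication; collects or hauls waste → Standard Registration not required.
(b) conducts auctions → Commercial Registration required.
(c) conducts auctions → Municipal Permit required.
(d) collects or hauls waste → Trade Registration required.
(e) does not handle hazardous materials → Commercial Registration exemption does not apply.
(f) floor area 4,700 square feet ≤ 17,200 square feet → exempt from Trade Registration.
(g) conducts auctions; floor area 4,700 square feet > 3,900 square feet → Auctioneer Registration not required.
(h) floor area 4,700 square feet < 6,500 square feet → Operating License not required.
(i) does not handle hazardous materials → Commercial Authorization not required.

Commercial Registration, Municipal Permit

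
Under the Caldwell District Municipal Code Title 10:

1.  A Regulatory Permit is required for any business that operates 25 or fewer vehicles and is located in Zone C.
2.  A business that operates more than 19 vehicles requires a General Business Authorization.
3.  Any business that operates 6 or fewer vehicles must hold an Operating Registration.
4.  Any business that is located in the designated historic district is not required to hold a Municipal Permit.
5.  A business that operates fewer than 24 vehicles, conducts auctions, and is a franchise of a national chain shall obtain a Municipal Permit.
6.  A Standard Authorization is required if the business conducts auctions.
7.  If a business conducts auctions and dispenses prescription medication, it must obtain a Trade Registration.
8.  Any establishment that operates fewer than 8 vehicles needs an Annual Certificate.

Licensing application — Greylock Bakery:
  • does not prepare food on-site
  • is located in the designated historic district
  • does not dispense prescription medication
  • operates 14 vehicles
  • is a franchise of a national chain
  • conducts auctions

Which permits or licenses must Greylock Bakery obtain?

1. vehicles 14 ≤ 25; is located in the designated historic district (not: is located in Zone C) → Regulatory Permit not required.
2. vehicles 14 ≤ 19 → General Business Authorization not required.
3. vehicles 14 > 6 → Operating Registration not required.
4. is located in the designated historic district → exempt from Municipal Permit.
5. vehicles 14 < 24; conducts auctions; is a franchise of a national chain → Municipal Permit required.
6. conducts auctions → Standard Authorization required.
7. conducts auctions; does not dispense prescription medication → Trade Registration not required.
8. vehicles 14 ≥ 8 → Annual Certificate not required.

Standard Authorization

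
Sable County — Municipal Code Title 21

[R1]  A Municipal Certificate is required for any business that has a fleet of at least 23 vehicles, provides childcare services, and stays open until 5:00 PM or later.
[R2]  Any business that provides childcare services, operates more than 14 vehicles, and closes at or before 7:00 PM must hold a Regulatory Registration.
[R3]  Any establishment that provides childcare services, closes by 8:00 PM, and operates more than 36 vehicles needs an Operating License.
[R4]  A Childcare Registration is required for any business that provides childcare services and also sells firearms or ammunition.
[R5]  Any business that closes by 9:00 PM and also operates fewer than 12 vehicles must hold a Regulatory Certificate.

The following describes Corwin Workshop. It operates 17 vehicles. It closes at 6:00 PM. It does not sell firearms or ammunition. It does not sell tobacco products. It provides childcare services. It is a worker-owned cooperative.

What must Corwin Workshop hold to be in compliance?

Regulatory Registration

[R1] vehicles 17 < 23; provides childcare services; closes 6:00 PM, after 5:00 PM → Municipal Certificate not required.
[R2] provides childcare services; vehicles 17 > 14; closes 6:00 PM, at/before 7:00 PM → Regulatory Registration required.
[R3] provides childcare services; closes 6:00 PM, at/before 8:00 PM; vehicles 17 ≤ 36 → Operating License not required.
[R4] provides childcare services; does not sell firearms or ammunition → Childcare Registration not required.
[R5] closes 6:00 PM, at/before 9:00 PM; vehicles 17 ≥ 12 → Regulatory Certificate not required.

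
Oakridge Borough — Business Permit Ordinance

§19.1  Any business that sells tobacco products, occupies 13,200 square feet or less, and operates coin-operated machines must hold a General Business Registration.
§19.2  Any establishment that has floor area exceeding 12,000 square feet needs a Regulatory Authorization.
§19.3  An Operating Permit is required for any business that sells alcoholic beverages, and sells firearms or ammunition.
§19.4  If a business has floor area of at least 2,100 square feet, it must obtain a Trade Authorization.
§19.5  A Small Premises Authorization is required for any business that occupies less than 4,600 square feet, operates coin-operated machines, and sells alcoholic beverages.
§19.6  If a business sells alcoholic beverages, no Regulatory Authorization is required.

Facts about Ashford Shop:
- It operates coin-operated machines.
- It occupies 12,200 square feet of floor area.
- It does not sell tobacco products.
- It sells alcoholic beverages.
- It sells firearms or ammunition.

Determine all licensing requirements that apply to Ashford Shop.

Operating Permit, Trade Authorization

§19.1 does not sell tobacco products; floor area 12,200 square feet ≤ 13,200 square feet; operates coin-operated machines → General Business Registration not required.
§19.2 floor area 12,200 square feet > 12,000 square feet → Regulatory Authorization required.
§19.3 sells alcoholic beverages; sells firearms or ammunition → Operating Permit required.
§19.4 floor area 12,200 square feet ≥ 2,100 square feet → Trade Authorization required.
§19.5 floor area 12,200 square feet ≥ 4,600 square feet; operates coin-operated machines; sells alcoholic beverages → Small Premises Authorization not required.
§19.6 sells alcoholic beverages → exempt from Regulatory Authorization.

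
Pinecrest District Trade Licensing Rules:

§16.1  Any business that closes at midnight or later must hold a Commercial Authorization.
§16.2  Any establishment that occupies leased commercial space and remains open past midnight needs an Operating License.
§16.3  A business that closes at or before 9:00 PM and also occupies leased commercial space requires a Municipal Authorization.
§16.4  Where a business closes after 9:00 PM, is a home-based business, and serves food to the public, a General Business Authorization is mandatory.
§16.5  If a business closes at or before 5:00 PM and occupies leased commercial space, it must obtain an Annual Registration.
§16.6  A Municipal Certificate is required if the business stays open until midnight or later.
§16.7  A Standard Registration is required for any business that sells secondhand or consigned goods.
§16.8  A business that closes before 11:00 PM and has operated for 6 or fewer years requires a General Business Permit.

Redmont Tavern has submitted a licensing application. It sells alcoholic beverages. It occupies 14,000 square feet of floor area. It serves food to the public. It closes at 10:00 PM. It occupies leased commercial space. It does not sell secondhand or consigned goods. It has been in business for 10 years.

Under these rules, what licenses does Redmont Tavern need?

None

§16.1 closes 10:00 PM, at/before midnight → Commercial Authorization not required.
§16.2 occupies leased commercial space; closes 10:00 PM, at/before midnight → Operating License not required.
§16.3 closes 10:00 PM, after 9:00 PM; occupies leased commercial space → Municipal Authorization not required.
§16.4 closes 10:00 PM, after 9:00 PM; occupies leased commercial space (not: is a home-based business); serves food to the public → General Business Authorization not required.
§16.5 closes 10:00 PM, after 5:00 PM; occupies leased commercial space → Annual Registration not required.
§16.6 closes 10:00 PM, at/before midnight → Municipal Certificate not required.
§16.7 does not sell secondhand or consigned goods → Standard Registration not required.
§16.8 closes 10:00 PM, at/before 11:00 PM; years in business 10 > 6 → General Business Permit not required.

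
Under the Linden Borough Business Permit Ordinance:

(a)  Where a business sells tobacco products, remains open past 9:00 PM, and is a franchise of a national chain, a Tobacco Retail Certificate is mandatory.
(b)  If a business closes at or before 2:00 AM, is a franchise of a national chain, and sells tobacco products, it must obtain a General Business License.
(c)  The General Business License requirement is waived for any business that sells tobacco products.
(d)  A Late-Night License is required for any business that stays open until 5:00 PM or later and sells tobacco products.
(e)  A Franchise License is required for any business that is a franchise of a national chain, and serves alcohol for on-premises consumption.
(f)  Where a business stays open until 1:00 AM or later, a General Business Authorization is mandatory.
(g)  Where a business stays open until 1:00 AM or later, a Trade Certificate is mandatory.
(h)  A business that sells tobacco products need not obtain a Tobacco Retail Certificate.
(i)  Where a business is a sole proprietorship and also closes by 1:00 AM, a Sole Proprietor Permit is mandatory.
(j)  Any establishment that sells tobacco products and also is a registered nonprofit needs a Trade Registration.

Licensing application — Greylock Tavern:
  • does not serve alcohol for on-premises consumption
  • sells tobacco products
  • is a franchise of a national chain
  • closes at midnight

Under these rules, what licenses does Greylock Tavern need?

Late-Night License

(a) sells tobacco products; closes midnight, after 9:00 PM; is a franchise of a national chain → Tobacco Retail Certificate required.
(b) closes midnight, at/before 2:00 AM; is a franchise of a national chain; sells tobacco products → General Business License required.
(c) sells tobacco products → exempt from General Business License.
(d) closes midnight, after 5:00 PM; sells tobacco products → Late-Night License required.
(e) is a franchise of a national chain; does not serve alcohol for on-premises consumption → Franchise License not required.
(f) closes midnight, at/before 1:00 AM → General Business Authorization not required.
(g) closes midnight, at/before 1:00 AM → Trade Certificate not required.
(h) sells tobacco products → exempt from Tobacco Retail Certificate.
(i) is a franchise of a national chain (not: is a sole proprietorship); closes midnight, at/before 1:00 AM → Sole Proprietor Permit not required.
(j) sells tobacco products; is a franchise of a national chain (not: is a registered nonprofit) → Trade Registration not required.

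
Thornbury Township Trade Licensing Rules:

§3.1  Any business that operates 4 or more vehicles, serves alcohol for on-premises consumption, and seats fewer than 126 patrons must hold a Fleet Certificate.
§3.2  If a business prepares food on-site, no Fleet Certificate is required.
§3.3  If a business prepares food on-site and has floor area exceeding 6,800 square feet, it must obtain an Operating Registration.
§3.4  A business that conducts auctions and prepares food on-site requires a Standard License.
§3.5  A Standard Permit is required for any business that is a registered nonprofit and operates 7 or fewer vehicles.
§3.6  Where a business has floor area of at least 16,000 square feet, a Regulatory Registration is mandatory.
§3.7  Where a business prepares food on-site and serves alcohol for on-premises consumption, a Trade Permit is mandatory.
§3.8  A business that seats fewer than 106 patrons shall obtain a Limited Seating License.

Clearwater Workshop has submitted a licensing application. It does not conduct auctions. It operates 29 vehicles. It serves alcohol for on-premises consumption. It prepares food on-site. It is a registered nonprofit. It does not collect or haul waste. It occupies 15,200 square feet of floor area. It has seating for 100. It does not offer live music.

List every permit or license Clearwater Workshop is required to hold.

§3.1 vehicles 29 ≥ 4; serves alcohol for on-premises consumption; seating 100 < 126 → Fleet Certificate required.
§3.2 prepares food on-site → exempt from Fleet Certificate.
§3.3 prepares food on-site; floor area 15,200 square feet > 6,800 square feet → Operating Registration required.
§3.4 does not conduct auctions; prepares food on-site → Standard License not required.
§3.5 is a registered nonprofit; vehicles 29 > 7 → Standard Permit not required.
§3.6 floor area 15,200 square feet < 16,000 square feet → Regulatory Registration not required.
§3.7 prepares food on-site; serves alcohol for on-premises consumption → Trade Permit required.
§3.8 seating 100 < 106 → Limited Seating License required.

Limited Seating License, Operating Registration, Trade Permit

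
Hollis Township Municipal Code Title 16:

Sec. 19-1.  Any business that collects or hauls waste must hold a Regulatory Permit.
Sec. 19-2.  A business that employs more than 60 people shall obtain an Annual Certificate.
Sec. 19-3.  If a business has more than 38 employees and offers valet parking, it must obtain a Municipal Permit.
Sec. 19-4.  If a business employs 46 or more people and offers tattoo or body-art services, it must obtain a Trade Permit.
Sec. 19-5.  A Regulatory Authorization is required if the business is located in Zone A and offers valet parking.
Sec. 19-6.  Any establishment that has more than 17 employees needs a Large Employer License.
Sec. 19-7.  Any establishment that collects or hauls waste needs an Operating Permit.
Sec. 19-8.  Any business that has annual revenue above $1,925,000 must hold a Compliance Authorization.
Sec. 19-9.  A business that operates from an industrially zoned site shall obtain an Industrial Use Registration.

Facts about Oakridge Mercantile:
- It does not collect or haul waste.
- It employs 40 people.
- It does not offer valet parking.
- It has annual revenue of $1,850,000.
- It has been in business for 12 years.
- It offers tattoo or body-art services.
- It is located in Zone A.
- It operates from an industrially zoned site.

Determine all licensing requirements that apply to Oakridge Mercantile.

Industrial Use Registration, Large Employer License

Sec. 19-1. does not collect or haul waste → Regulatory Permit not required.
Sec. 19-2. employees 40 ≤ 60 → Annual Certificate not required.
Sec. 19-3. employees 40 > 38; does not offer valet parking → Municipal Permit not required.
Sec. 19-4. employees 40 < 46; offers tattoo or body-art services → Trade Permit not required.
Sec. 19-5. is located in Zone A; does not offer valet parking → Regulatory Authorization not required.
Sec. 19-6. employees 40 > 17 → Large Employer License required.
Sec. 19-7. does not collect or haul waste → Operating Permit not required.
Sec. 19-8. revenue $1,850,000 ≤ $1,925,000 → Compliance Authorization not required.
Sec. 19-9. operates from an industrially zoned site → Industrial Use Registration required.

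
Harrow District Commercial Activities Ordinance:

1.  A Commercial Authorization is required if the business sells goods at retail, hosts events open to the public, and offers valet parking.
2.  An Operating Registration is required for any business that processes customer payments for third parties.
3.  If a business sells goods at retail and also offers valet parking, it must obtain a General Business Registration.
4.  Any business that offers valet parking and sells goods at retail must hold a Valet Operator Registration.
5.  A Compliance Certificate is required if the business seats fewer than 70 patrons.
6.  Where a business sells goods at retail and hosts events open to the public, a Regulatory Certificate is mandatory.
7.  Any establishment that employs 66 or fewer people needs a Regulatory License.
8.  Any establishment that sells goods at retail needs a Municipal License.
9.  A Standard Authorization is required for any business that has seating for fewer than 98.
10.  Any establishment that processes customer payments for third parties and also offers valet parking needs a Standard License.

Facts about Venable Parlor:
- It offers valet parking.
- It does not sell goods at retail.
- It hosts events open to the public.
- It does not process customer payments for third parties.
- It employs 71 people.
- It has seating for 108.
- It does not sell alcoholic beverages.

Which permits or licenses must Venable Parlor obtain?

1. does not sell goods at retail; hosts events open to the public; offers valet parking → Commercial Authorization not required.
2. does not process customer payments for third parties → Operating Registration not required.
3. does not sell goods at retail; offers valet parking → General Business Registration not required.
4. offers valet parking; does not sell goods at retail → Valet Operator Registration not required.
5. seating 108 ≥ 70 → Compliance Certificate not required.
6. does not sell goods at retail; hosts events open to the public → Regulatory Certificate not required.
7. employees 71 > 66 → Regulatory License not required.
8. does not sell goods at retail → Municipal License not required.
9. seating 108 ≥ 98 → Standard Authorization not required.
10. does not process customer payments for third parties; offers valet parking → Standard License not required.

None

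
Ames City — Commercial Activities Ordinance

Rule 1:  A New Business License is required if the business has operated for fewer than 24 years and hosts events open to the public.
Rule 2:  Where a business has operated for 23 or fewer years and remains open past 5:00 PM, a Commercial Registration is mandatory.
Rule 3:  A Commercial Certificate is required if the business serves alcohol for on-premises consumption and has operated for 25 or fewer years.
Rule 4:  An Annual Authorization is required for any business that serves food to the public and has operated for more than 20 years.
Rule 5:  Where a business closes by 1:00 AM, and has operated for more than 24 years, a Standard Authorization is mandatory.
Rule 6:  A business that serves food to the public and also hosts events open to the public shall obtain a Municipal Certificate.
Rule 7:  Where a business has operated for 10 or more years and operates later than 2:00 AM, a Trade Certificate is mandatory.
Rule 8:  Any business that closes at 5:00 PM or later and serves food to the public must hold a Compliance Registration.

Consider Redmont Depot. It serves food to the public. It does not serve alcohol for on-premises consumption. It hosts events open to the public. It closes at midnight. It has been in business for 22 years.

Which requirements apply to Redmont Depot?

Rule 1: years in business 22 < 24; hosts events open to the public → New Business License required.
Rule 2: years in business 22 ≤ 23; closes midnight, after 5:00 PM → Commercial Registration required.
Rule 3: does not serve alcohol for on-premises consumption; years in business 22 ≤ 25 → Commercial Certificate not required.
Rule 4: serves food to the public; years in business 22 > 20 → Annual Authorization required.
Rule 5: closes midnight, at/before 1:00 AM; years in business 22 ≤ 24 → Standard Authorization not required.
Rule 6: serves food to the public; hosts events open to the public → Municipal Certificate required.
Rule 7: years in business 22 ≥ 10; closes midnight, at/before 2:00 AM → Trade Certificate not required.
Rule 8: closes midnight, after 5:00 PM; serves food to the public → Compliance Registration required.

Annual Authorization, Commercial Registration, Compliance Registration, Municipal Certificate, New Business License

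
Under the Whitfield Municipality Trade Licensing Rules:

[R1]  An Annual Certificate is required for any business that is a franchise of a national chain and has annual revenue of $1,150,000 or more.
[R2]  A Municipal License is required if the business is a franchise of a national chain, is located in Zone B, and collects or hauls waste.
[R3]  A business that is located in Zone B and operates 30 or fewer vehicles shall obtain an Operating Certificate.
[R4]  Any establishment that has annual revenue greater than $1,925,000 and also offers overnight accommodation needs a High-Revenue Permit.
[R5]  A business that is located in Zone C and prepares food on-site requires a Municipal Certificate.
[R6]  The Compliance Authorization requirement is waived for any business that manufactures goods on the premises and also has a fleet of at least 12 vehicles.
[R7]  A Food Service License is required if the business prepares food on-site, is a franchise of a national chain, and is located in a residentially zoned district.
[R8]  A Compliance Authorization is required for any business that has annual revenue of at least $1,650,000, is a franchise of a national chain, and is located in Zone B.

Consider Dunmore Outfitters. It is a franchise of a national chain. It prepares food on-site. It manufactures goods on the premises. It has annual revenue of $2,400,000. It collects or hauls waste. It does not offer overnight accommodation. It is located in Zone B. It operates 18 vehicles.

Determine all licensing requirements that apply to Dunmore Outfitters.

[R1] is a franchise of a national chain; revenue $2,400,000 ≥ $1,150,000 → Annual Certificate required.
[R2] is a franchise of a national chain; is located in Zone B; collects or hauls waste → Municipal License required.
[R3] is located in Zone B; vehicles 18 ≤ 30 → Operating Certificate required.
[R4] revenue $2,400,000 > $1,925,000; does not offer overnight accommodation → High-Revenue Permit not required.
[R5] is located in Zone B (not: is located in Zone C); prepares food on-site → Municipal Certificate not required.
[R6] manufactures goods on the premises; vehicles 18 ≥ 12 → exempt from Compliance Authorization.
[R7] prepares food on-site; is a franchise of a national chain; is located in Zone B (not: is located in a residentially zoned district) → Food Service License not required.
[R8] revenue $2,400,000 ≥ $1,650,000; is a franchise of a national chain; is located in Zone B → Compliance Authorization required.

Annual Certificate, Municipal License, Operating Certificate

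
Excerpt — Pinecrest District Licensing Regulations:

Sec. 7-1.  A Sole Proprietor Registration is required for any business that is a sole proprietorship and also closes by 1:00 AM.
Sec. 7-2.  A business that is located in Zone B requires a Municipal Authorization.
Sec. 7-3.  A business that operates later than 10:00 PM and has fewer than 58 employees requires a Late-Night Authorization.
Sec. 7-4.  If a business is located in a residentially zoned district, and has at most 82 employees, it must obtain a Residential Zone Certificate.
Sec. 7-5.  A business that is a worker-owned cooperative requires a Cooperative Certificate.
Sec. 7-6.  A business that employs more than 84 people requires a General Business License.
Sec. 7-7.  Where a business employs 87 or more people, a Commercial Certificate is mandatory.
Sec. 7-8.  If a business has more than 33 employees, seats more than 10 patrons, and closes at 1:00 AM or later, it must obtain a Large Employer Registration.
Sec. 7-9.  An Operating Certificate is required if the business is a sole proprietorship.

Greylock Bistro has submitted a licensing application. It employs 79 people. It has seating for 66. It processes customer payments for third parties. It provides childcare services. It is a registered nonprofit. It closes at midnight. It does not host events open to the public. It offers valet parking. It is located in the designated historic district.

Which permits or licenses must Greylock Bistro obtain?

None

Sec. 7-1. is a registered nonprofit (not: is a sole proprietorship); closes midnight, at/before 1:00 AM → Sole Proprietor Registration not required.
Sec. 7-2. is located in the designated historic district (not: is located in Zone B) → Municipal Authorization not required.
Sec. 7-3. closes midnight, after 10:00 PM; employees 79 ≥ 58 → Late-Night Authorization not required.
Sec. 7-4. is located in the designated historic district (not: is located in a residentially zoned district); employees 79 ≤ 82 → Residential Zone Certificate not required.
Sec. 7-5. is a registered nonprofit (not: is a worker-owned cooperative) → Cooperative Certificate not required.
Sec. 7-6. employees 79 ≤ 84 → General Business License not required.
Sec. 7-7. employees 79 < 87 → Commercial Certificate not required.
Sec. 7-8. employees 79 > 33; seating 66 > 10; closes midnight, at/before 1:00 AM → Large Employer Registration not required.
Sec. 7-9. is a registered nonprofit (not: is a sole proprietorship) → Operating Certificate not required.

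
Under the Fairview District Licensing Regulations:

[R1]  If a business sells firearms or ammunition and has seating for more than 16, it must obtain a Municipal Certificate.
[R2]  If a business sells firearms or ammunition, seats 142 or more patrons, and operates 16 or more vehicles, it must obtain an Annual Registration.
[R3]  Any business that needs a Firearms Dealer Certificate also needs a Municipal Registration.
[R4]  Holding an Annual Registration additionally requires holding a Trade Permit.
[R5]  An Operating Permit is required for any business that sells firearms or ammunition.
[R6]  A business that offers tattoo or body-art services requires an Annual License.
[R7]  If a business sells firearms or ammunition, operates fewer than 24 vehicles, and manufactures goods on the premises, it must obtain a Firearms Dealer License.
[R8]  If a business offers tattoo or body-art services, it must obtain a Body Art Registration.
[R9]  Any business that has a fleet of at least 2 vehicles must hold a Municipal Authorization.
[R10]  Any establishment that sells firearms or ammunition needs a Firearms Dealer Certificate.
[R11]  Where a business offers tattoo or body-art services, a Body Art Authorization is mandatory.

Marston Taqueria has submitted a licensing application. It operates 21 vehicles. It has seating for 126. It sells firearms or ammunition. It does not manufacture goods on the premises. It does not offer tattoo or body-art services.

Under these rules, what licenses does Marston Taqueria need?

[R1] sells firearms or ammunition; seating 126 > 16 → Municipal Certificate required.
[R2] sells firearms or ammunition; seating 126 < 142; vehicles 21 ≥ 16 → Annual Registration not required.
[R3] Firearms Dealer Certificate is required → Municipal Registration also required.
[R4] Annual Registration is not required → no effect.
[R5] sells firearms or ammunition → Operating Permit required.
[R6] does not offer tattoo or body-art services → Annual License not required.
[R7] sells firearms or ammunition; vehicles 21 < 24; does not manufacture goods on the premises → Firearms Dealer License not required.
[R8] does not offer tattoo or body-art services → Body Art Registration not required.
[R9] vehicles 21 ≥ 2 → Municipal Authorization required.
[R10] sells firearms or ammunition → Firearms Dealer Certificate required.
[R11] does not offer tattoo or body-art services → Body Art Authorization not required.

Firearms Dealer Certificate, Municipal Authorization, Municipal Certificate, Municipal Registration, Operating Permit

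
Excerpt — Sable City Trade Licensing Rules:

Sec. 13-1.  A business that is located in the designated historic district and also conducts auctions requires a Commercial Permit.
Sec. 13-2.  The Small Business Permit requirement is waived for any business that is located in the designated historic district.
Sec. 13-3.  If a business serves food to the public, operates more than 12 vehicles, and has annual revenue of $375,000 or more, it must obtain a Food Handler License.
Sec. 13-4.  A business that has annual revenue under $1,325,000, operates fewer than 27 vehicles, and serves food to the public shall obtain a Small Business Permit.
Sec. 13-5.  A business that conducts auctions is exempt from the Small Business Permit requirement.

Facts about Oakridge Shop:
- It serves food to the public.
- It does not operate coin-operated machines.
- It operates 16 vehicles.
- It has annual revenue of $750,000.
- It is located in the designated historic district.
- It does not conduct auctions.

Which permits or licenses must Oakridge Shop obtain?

Food Handler License

Sec. 13-1. is located in the designated historic district; does not conduct auctions → Commercial Permit not required.
Sec. 13-2. is located in the designated historic district → exempt from Small Business Permit.
Sec. 13-3. serves food to the public; vehicles 16 > 12; revenue $750,000 ≥ $375,000 → Food Handler License required.
Sec. 13-4. revenue $750,000 < $1,325,000; vehicles 16 < 27; serves food to the public → Small Business Permit required.
Sec. 13-5. does not conduct auctions → Small Business Permit exemption does not apply.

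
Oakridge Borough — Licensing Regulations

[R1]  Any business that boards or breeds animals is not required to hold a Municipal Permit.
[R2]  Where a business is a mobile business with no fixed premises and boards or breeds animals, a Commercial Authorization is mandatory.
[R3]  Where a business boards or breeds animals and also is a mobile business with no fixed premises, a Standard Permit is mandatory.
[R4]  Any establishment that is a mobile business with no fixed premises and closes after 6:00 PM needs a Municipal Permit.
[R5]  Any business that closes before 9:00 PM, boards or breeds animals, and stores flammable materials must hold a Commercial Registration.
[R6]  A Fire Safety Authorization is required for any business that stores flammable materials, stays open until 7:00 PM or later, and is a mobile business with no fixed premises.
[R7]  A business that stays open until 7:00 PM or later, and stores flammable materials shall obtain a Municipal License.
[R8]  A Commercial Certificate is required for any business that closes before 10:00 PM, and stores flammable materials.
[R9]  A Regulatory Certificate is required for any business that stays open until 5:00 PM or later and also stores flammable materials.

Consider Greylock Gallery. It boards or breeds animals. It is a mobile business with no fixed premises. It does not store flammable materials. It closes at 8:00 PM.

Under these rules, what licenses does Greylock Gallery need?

Commercial Authorization, Standard Permit

[R1] boards or breeds animals → exempt from Municipal Permit.
[R2] is a mobile business with no fixed premises; boards or breeds animals → Commercial Authorization required.
[R3] boards or breeds animals; is a mobile business with no fixed premises → Standard Permit required.
[R4] is a mobile business with no fixed premises; closes 8:00 PM, after 6:00 PM → Municipal Permit required.
[R5] closes 8:00 PM, at/before 9:00 PM; boards or breeds animals; does not store flammable materials → Commercial Registration not required.
[R6] does not store flammable materials; closes 8:00 PM, after 7:00 PM; is a mobile business with no fixed premises → Fire Safety Authorization not required.
[R7] closes 8:00 PM, after 7:00 PM; does not store flammable materials → Municipal License not required.
[R8] closes 8:00 PM, at/before 10:00 PM; does not store flammable materials → Commercial Certificate not required.
[R9] closes 8:00 PM, after 5:00 PM; does not store flammable materials → Regulatory Certificate not required.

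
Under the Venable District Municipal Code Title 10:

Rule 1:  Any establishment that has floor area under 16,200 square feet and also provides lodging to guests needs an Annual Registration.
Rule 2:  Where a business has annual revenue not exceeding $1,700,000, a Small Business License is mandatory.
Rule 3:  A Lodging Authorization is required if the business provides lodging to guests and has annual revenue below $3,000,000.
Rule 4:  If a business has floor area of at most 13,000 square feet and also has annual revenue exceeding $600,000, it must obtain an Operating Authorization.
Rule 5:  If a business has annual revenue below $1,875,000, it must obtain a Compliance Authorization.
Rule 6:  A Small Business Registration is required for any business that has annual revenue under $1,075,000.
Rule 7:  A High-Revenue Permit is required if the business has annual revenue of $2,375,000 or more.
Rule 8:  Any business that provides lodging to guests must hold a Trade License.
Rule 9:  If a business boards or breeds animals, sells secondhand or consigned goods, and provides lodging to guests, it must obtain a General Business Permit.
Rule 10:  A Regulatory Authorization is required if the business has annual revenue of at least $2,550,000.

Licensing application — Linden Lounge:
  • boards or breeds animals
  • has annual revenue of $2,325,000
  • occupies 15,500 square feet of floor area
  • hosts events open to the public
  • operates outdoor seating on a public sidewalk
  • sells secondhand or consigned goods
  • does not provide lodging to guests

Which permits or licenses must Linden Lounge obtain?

Rule 1: floor area 15,500 square feet < 16,200 square feet; does not provide lodging to guests → Annual Registration not required.
Rule 2: revenue $2,325,000 > $1,700,000 → Small Business License not required.
Rule 3: does not provide lodging to guests; revenue $2,325,000 < $3,000,000 → Lodging Authorization not required.
Rule 4: floor area 15,500 square feet > 13,000 square feet; revenue $2,325,000 > $600,000 → Operating Authorization not required.
Rule 5: revenue $2,325,000 ≥ $1,875,000 → Compliance Authorization not required.
Rule 6: revenue $2,325,000 ≥ $1,075,000 → Small Business Registration not required.
Rule 7: revenue $2,325,000 < $2,375,000 → High-Revenue Permit not required.
Rule 8: does not provide lodging to guests → Trade License not required.
Rule 9: boards or breeds animals; sells secondhand or consigned goods; does not provide lodging to guests → General Business Permit not required.
Rule 10: revenue $2,325,000 < $2,550,000 → Regulatory Authorization not required.

None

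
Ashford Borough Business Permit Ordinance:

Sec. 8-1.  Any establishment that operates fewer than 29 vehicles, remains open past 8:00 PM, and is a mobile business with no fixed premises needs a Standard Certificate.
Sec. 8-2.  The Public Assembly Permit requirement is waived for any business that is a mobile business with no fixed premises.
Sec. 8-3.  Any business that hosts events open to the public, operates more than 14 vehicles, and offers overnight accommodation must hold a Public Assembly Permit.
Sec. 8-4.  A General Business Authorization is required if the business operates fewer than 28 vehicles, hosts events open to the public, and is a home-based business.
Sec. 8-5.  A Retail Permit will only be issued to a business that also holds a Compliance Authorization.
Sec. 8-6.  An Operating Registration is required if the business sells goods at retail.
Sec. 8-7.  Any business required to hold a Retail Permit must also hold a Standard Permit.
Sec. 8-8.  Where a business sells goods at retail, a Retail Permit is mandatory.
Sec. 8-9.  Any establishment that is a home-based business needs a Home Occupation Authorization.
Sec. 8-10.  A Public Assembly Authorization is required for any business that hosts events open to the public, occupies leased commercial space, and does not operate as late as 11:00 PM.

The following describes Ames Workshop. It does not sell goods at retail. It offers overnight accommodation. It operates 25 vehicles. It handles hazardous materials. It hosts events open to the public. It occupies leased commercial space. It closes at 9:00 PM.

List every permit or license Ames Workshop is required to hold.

Sec. 8-1. vehicles 25 < 29; closes 9:00 PM, after 8:00 PM; occupies leased commercial space (not: is a mobile business with no fixed premises) → Standard Certificate not required.
Sec. 8-2. occupies leased commercial space (not: is a mobile business with no fixed premises) → Public Assembly Permit exemption does not apply.
Sec. 8-3. hosts events open to the public; vehicles 25 > 14; offers overnight accommodation → Public Assembly Permit required.
Sec. 8-4. vehicles 25 < 28; hosts events open to the public; occupies leased commercial space (not: is a home-based business) → General Business Authorization not required.
Sec. 8-5. Retail Permit is not required → no effect.
Sec. 8-6. does not sell goods at retail → Operating Registration not required.
Sec. 8-7. Retail Permit is not required → no effect.
Sec. 8-8. does not sell goods at retail → Retail Permit not required.
Sec. 8-9. occupies leased commercial space (not: is a home-based business) → Home Occupation Authorization not required.
Sec. 8-10. hosts events open to the public; occupies leased commercial space; closes 9:00 PM, at/before 11:00 PM → Public Assembly Authorization required.

Public Assembly Authorization, Public Assembly Permit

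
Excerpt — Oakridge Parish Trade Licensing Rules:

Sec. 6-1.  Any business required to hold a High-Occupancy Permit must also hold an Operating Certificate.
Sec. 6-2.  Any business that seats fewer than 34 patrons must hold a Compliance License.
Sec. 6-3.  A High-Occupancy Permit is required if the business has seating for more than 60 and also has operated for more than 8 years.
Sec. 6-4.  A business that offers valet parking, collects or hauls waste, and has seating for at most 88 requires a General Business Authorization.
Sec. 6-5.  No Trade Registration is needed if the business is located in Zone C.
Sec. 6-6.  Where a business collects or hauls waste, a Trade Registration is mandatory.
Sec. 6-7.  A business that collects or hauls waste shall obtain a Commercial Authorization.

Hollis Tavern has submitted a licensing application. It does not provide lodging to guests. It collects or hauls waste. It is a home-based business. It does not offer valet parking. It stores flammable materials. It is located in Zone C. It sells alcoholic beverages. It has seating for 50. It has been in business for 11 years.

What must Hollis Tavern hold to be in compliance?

Sec. 6-1. High-Occupancy Permit is not required → no effect.
Sec. 6-2. seating 50 ≥ 34 → Compliance License not required.
Sec. 6-3. seating 50 ≤ 60; years in business 11 > 8 → High-Occupancy Permit not required.
Sec. 6-4. does not offer valet parking; collects or hauls waste; seating 50 ≤ 88 → General Business Authorization not required.
Sec. 6-5. is located in Zone C → exempt from Trade Registration.
Sec. 6-6. collects or hauls waste → Trade Registration required.
Sec. 6-7. collects or hauls waste → Commercial Authorization required.

Commercial Authorization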